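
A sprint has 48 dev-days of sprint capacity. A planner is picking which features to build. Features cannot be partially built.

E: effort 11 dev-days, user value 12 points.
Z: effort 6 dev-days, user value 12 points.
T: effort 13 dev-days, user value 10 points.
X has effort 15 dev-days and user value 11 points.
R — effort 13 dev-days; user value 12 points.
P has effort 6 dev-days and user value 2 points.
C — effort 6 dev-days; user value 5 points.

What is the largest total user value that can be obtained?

This is a 0-1 knapsack instance.
Take E, Z, X, and R: effort 11 + 6 + 15 + 13 = 45 ≤ 48, user value 12 + 12 + 11 + 12 = 47.
No other feasible combination does better.

47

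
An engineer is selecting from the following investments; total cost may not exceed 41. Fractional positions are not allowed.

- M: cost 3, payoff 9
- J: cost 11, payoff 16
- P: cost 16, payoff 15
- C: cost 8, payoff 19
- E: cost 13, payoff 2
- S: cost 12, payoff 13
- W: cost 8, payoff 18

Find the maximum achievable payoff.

Allowing fractional choices, the relaxed optimum would be about 73.9, but investments are indivisible.
M + P + C + W: cost 3 + 16 + 8 + 8 = 35 ≤ 41, payoff 9 + 15 + 19 + 18 = 61.
M + J + C + W: cost 3 + 11 + 8 + 8 = 30 ≤ 41, payoff 9 + 16 + 19 + 18 = 62.
J + C + S + W: cost 11 + 8 + 12 + 8 = 39 ≤ 41, payoff 16 + 19 + 13 + 18 = 66.
Best is J, C, S, and W with total payoff 66.

66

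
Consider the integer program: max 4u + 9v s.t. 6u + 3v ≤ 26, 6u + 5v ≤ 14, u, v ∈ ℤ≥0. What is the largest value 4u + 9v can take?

18

(u,v)=(0,2): 6·0+3·2=6≤26, 6·0+5·2=10≤14, objective 18.
(u,v)=(1,1): 6·1+3·1=9≤26, 6·1+5·1=11≤14, objective 13.
The best lattice point is (0,2), giving 18.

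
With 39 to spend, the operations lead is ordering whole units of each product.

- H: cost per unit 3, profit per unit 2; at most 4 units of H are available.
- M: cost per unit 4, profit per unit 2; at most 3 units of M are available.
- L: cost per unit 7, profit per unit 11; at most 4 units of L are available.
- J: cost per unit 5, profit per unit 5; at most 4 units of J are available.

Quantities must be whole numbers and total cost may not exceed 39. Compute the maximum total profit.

4×L and 2×J: cost 38 ≤ 39, profit 4·11 + 2·5 = 54.
2×H, 4×L, and 1×J: cost 39 ≤ 39, profit 2·2 + 4·11 + 1·5 = 53.
Best is 54.

54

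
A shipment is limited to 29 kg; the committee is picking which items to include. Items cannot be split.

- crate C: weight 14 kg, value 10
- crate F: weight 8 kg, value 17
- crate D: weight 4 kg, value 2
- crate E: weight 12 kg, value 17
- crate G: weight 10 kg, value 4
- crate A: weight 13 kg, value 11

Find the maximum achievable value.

crate F + crate E: weight 8 + 12 = 20 ≤ 29, value 17 + 17 = 34.
crate F + crate D + crate A: weight 8 + 4 + 13 = 25 ≤ 29, value 17 + 2 + 11 = 30.
crate F + crate D + crate E: weight 8 + 4 + 12 = 24 ≤ 29, value 17 + 2 + 17 = 36.
Best is crate F, crate D, and crate E with total value 36.

36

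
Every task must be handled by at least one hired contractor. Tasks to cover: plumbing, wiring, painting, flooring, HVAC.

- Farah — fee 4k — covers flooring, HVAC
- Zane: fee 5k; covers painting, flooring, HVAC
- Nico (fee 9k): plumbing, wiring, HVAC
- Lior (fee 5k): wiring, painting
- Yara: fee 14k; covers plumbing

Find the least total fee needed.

14

Choose Zane and Nico: together they cover plumbing, wiring, painting, flooring, HVAC — every task.
Total fee: 5 + 9 = 14.
No cover costs less than 14.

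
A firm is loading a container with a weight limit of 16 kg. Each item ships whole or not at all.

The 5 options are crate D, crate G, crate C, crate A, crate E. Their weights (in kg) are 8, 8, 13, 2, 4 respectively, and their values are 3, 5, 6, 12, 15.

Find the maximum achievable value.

Allowing fractional choices, the relaxed optimum would be about 32.9, but items are indivisible.
crate G + crate A + crate E: weight 8 + 2 + 4 = 14 ≤ 16, value 5 + 12 + 15 = 32.
crate D + crate A + crate E: weight 8 + 2 + 4 = 14 ≤ 16, value 3 + 12 + 15 = 30.
crate A + crate E: weight 2 + 4 = 6 ≤ 16, value 12 + 15 = 27.
Best is crate G, crate A, and crate E with total value 32.

32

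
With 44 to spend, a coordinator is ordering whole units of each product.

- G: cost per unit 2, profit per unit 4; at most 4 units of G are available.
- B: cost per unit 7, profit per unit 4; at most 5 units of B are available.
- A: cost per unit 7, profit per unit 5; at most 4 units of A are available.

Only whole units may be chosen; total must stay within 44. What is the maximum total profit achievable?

40

This is a bounded integer knapsack.
4×G, 2×B, and 3×A: cost 43 ≤ 44, profit 4·4 + 2·4 + 3·5 = 39.
4×G, 1×B, and 4×A: cost 43 ≤ 44, profit 4·4 + 1·4 + 4·5 = 40.
Best is 40.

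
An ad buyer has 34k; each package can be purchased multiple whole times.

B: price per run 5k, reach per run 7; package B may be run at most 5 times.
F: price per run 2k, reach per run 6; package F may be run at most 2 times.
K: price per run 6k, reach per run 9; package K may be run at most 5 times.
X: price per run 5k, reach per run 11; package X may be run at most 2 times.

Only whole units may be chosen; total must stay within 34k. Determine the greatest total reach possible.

This is a bounded integer knapsack.
2×F, 3×K, and 2×X: price 32 ≤ 34, reach 2·6 + 3·9 + 2·11 = 61.
4×B, 2×F, and 2×X: price 34 ≤ 34, reach 4·7 + 2·6 + 2·11 = 62.
Best is 62.

62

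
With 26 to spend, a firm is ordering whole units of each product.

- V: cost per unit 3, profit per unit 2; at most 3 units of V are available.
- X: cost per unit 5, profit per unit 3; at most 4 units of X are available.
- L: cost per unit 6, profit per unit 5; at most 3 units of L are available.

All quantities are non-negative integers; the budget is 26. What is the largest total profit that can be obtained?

This is a bounded integer knapsack.
2×V and 3×L: cost 24 ≤ 26, profit 2·2 + 3·5 = 19.
1×V, 1×X, and 3×L: cost 26 ≤ 26, profit 1·2 + 1·3 + 3·5 = 20.
Best is 20.

20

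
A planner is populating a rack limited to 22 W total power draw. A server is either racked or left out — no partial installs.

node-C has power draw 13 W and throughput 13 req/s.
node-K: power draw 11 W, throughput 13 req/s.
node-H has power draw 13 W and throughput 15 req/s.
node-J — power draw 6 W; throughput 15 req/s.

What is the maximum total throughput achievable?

30

Treat it as a binary knapsack problem.
Allowing fractional choices, the relaxed optimum would be about 33.8, but servers are indivisible.
node-H + node-J: power draw 13 + 6 = 19 ≤ 22, throughput 15 + 15 = 30.
node-K + node-J: power draw 11 + 6 = 17 ≤ 22, throughput 13 + 15 = 28.
Best is node-H and node-J with total throughput 30.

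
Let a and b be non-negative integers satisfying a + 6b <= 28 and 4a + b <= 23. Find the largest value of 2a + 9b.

The continuous relaxation peaks at (4.78, 3.87) with value 44.39; rounding to a feasible lattice point costs some objective.
(a,b)=(4,4): 1·4+6·4=28≤28, 4·4+1·4=20≤23, objective 44.
(a,b)=(3,4): 1·3+6·4=27≤28, 4·3+1·4=16≤23, objective 42.
Maximum is 44 at (a,b)=(4,4).

44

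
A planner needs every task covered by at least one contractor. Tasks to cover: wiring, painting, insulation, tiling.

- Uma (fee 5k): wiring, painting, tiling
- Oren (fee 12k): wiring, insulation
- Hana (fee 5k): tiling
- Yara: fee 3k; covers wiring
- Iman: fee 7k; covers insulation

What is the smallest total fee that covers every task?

12

Choose Uma and Iman: together they cover wiring, painting, insulation, tiling — every task.
Total fee: 5 + 7 = 12.
No cover costs less than 12.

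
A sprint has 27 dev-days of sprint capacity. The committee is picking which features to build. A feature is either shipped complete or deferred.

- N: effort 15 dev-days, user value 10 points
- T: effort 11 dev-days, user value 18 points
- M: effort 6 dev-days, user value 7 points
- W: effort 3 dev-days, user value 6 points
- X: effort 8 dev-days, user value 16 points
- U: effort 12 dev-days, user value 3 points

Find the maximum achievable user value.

T + W + X: effort 11 + 3 + 8 = 22 ≤ 27, user value 18 + 6 + 16 = 40.
T + M + X: effort 11 + 6 + 8 = 25 ≤ 27, user value 18 + 7 + 16 = 41.
Best is T, M, and X with total user value 41.

41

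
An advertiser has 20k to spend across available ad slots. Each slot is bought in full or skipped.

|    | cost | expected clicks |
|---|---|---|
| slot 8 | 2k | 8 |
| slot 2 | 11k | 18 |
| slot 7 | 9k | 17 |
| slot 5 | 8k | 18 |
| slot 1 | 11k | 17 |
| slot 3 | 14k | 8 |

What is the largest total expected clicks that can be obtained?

Treat it as a binary knapsack problem.
slot 7 + slot 5: cost 9 + 8 = 17 ≤ 20, expected clicks 17 + 18 = 35.
slot 2 + slot 5: cost 11 + 8 = 19 ≤ 20, expected clicks 18 + 18 = 36.
slot 8 + slot 7 + slot 5: cost 2 + 9 + 8 = 19 ≤ 20, expected clicks 8 + 17 + 18 = 43.
Best is slot 8, slot 7, and slot 5 with total expected clicks 43.

43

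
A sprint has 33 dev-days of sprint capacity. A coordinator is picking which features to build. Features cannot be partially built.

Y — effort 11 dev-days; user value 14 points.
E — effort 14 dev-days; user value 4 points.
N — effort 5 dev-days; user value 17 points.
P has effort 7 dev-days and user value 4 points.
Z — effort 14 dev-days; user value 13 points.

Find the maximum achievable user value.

44

Allowing fractional choices, the relaxed optimum would be about 45.7, but features are indivisible.
Y + N + Z: effort 11 + 5 + 14 = 30 ≤ 33, user value 14 + 17 + 13 = 44.
Y + E + N: effort 11 + 14 + 5 = 30 ≤ 33, user value 14 + 4 + 17 = 35.
Y + N + P: effort 11 + 5 + 7 = 23 ≤ 33, user value 14 + 17 + 4 = 35.
Best is Y, N, and Z with total user value 44.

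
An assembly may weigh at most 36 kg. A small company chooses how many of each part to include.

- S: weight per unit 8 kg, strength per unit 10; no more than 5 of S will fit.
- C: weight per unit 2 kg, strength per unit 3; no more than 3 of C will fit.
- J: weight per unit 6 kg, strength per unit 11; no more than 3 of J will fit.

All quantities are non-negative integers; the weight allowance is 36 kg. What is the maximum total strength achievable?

Take 2×S, 1×C, and 3×J: weight 36 ≤ 36, strength 2·10 + 1·3 + 3·11 = 56.
J has the best ratio (11/6) and is taken to its limit of 3; remaining capacity is filled optimally with the others.

56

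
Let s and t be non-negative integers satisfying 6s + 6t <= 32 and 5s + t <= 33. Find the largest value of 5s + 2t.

(s,t)=(5,0): 6·5+6·0=30≤32, 5·5+1·0=25≤33, objective 25.
(s,t)=(4,1): 6·4+6·1=30≤32, 5·4+1·1=21≤33, objective 22.
(s,t)=(4,0): 6·4+6·0=24≤32, 5·4+1·0=20≤33, objective 20.
Maximum is 25 at (s,t)=(5,0).

25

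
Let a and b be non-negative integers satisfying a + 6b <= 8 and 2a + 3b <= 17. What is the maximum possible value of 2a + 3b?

16

(a,b)=(8,0) is feasible, giving 16.
(a,b)=(7,0) is feasible, giving 14.
The best lattice point is (8,0), giving 16.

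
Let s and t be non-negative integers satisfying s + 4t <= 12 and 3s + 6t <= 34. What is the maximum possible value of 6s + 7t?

66

The continuous relaxation peaks at (11.3, 0) with value 68.00; rounding to a feasible lattice point costs some objective.
(s,t)=(11,0): 1·11+4·0=11≤12, 3·11+6·0=33≤34, objective 66.
(s,t)=(10,0): 1·10+4·0=10≤12, 3·10+6·0=30≤34, objective 60.
No feasible integer point exceeds 66.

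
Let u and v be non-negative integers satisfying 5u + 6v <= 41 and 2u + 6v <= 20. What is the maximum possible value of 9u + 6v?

Relaxing integrality, the LP optimum is 73.80 at (u,v) = (8.2, 0), which is not an integer point.
(u,v)=(8,0): 5·8+6·0=40≤41, 2·8+6·0=16≤20, objective 72.
(u,v)=(7,1): 5·7+6·1=41≤41, 2·7+6·1=20≤20, objective 69.
(u,v)=(7,0): 5·7+6·0=35≤41, 2·7+6·0=14≤20, objective 63.
The best lattice point is (8,0), giving 72.

72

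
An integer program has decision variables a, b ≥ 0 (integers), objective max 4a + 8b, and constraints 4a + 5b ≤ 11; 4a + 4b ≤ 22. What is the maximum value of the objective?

(a,b)=(0,2) is feasible, giving 16.
(a,b)=(1,1) is feasible, giving 12.
No feasible integer point exceeds 16.

16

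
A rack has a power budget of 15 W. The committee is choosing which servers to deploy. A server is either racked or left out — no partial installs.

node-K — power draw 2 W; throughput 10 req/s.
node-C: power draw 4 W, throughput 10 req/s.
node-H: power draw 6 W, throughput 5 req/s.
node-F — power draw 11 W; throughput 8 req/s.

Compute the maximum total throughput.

Treat it as a binary knapsack problem.
node-K + node-C: power draw 2 + 4 = 6 ≤ 15, throughput 10 + 10 = 20.
node-K + node-C + node-H: power draw 2 + 4 + 6 = 12 ≤ 15, throughput 10 + 10 + 5 = 25.
Best is node-K, node-C, and node-H with total throughput 25.

25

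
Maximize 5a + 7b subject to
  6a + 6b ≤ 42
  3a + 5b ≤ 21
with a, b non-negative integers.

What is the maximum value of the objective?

(a,b)=(7,0): 6·7+6·0=42≤42, 3·7+5·0=21≤21, objective 35.
(a,b)=(6,0): 6·6+6·0=36≤42, 3·6+5·0=18≤21, objective 30.
The best lattice point is (7,0), giving 35.

35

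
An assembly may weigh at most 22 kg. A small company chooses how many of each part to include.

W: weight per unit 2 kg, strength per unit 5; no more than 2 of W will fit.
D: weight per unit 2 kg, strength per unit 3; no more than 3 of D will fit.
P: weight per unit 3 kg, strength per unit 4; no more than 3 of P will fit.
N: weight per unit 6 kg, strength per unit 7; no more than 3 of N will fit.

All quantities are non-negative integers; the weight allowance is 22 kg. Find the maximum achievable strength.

34

This is a bounded integer knapsack.
W has the best ratio (5/2); taking only W gives at most 2×5 = 10 (stopped by the supply cap of 2).
Mixing does better — 2×W, 3×D, 2×P, and 1×N: weight 22 ≤ 22, strength 2·5 + 3·3 + 2·4 + 1·7 = 34.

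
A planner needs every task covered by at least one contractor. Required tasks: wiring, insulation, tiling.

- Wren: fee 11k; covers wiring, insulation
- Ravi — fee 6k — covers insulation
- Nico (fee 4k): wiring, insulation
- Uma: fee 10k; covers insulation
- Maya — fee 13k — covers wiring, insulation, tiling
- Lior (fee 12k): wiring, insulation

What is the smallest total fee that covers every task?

The greedy cost-per-new-task heuristic would pick Nico and Maya for 17, but a cheaper cover exists.
Maya alone covers wiring, insulation, tiling — every task.
Total fee: 13.
No cover costs less than 13.

13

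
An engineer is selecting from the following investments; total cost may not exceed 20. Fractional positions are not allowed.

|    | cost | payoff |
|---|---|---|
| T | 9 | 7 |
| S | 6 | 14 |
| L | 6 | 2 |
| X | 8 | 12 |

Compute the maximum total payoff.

S + L + X: cost 6 + 6 + 8 = 20 ≤ 20, payoff 14 + 2 + 12 = 28.
S + X: cost 6 + 8 = 14 ≤ 20, payoff 14 + 12 = 26.
Best is S, L, and X with total payoff 28.

28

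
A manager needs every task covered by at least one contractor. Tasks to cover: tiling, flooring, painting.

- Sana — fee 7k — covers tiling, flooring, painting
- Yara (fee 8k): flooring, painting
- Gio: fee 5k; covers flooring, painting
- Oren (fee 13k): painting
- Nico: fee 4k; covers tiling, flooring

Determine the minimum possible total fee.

7

The greedy cost-per-new-task heuristic would pick Nico and Gio for 9, but a cheaper cover exists.
Sana alone covers tiling, flooring, painting — every task.
Total fee: 7.
No cover costs less than 7.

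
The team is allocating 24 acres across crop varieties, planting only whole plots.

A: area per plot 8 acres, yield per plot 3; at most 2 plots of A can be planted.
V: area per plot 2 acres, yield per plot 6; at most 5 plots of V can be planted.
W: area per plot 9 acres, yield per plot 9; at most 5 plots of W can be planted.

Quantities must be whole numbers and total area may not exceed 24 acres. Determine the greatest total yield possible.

39

3×V and 2×W: area 24 ≤ 24, yield 3·6 + 2·9 = 36.
5×V and 1×W: area 19 ≤ 24, yield 5·6 + 1·9 = 39.
Best is 39.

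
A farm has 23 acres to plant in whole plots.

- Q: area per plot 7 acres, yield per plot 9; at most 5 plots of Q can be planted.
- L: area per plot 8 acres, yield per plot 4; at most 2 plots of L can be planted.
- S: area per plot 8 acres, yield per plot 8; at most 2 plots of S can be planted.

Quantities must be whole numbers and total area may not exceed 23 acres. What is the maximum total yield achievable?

27

Q has the best ratio (9/7); taking only Q gives at most 3×9 = 27 (stopped by the area limit).
Optimal: 3×Q: area 21 ≤ 23, yield 3·9 = 27.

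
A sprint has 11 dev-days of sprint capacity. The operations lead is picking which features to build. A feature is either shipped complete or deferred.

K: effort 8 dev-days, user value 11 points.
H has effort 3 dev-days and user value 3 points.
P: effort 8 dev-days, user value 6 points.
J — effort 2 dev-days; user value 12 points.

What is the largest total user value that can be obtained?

This is a 0-1 knapsack instance.
P + J: effort 8 + 2 = 10 ≤ 11, user value 6 + 12 = 18.
H + J: effort 3 + 2 = 5 ≤ 11, user value 3 + 12 = 15.
K + J: effort 8 + 2 = 10 ≤ 11, user value 11 + 12 = 23.
Best is K and J with total user value 23.

23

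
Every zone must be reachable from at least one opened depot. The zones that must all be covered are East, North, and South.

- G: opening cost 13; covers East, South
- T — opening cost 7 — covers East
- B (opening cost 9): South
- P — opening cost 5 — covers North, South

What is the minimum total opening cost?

This is a weighted set-cover instance.
Choose T and P: together they cover East, North, South — every zone.
Total opening cost: 7 + 5 = 12.
No cover costs less than 12.

12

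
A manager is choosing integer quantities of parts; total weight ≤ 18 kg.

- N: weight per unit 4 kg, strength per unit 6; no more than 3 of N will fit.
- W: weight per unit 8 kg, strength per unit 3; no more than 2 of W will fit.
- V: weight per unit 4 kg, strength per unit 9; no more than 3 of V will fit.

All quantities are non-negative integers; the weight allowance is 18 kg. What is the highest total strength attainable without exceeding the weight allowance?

This is a bounded integer knapsack.
V has the best ratio (9/4); taking only V gives at most 3×9 = 27 (stopped by the supply cap of 3).
Mixing does better — 1×N and 3×V: weight 16 ≤ 18, strength 1·6 + 3·9 = 33.

33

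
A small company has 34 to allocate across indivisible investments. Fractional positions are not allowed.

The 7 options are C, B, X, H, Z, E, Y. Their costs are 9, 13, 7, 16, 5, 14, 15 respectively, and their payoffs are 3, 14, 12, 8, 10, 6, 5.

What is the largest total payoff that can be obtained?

39

This is a 0-1 knapsack instance.
B + H + Z: cost 13 + 16 + 5 = 34 ≤ 34, payoff 14 + 8 + 10 = 32.
B + X + Z: cost 13 + 7 + 5 = 25 ≤ 34, payoff 14 + 12 + 10 = 36.
C + B + X + Z: cost 9 + 13 + 7 + 5 = 34 ≤ 34, payoff 3 + 14 + 12 + 10 = 39.
Best is C, B, X, and Z with total payoff 39.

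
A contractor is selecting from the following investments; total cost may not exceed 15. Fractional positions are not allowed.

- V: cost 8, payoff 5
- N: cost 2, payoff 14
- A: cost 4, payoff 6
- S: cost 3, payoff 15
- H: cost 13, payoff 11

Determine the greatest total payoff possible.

N + A + S: cost 2 + 4 + 3 = 9 ≤ 15, payoff 14 + 6 + 15 = 35.
V + N + S: cost 8 + 2 + 3 = 13 ≤ 15, payoff 5 + 14 + 15 = 34.
Best is N, A, and S with total payoff 35.

35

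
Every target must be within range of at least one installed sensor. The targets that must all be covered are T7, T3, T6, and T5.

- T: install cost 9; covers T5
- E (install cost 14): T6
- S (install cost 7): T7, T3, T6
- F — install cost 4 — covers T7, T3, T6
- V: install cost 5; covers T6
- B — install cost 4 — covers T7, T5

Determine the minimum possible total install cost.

8

Choose F and B: together they cover T7, T3, T6, T5 — every target.
Total install cost: 4 + 4 = 8.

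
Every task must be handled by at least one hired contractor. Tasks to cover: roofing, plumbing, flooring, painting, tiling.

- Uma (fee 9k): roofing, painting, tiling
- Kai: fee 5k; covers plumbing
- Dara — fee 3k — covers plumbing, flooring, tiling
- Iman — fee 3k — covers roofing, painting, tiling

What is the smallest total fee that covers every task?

6

This is an integer covering problem.
Choose Dara and Iman: together they cover roofing, plumbing, flooring, painting, tiling — every task.
Total fee: 3 + 3 = 6.
No cover costs less than 6.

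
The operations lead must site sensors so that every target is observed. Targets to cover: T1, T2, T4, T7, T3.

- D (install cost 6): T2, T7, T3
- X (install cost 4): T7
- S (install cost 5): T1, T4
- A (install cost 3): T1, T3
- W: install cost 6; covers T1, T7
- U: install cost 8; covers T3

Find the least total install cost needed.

11

The greedy cost-per-new-target heuristic would pick A, D, and S for 14, but a cheaper cover exists.
Choose D and S: together they cover T1, T2, T4, T7, T3 — every target.
Total install cost: 6 + 5 = 11.
No cover costs less than 11.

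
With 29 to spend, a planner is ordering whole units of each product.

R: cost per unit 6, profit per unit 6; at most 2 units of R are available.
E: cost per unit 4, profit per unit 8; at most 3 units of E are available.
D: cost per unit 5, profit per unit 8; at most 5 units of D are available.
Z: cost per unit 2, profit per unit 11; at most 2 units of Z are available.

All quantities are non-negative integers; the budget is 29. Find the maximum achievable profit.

Z has the best ratio (11/2); taking only Z gives at most 2×11 = 22 (stopped by the supply cap of 2).
Mixing does better — 5×D and 2×Z: cost 29 ≤ 29, profit 5·8 + 2·11 = 62.

62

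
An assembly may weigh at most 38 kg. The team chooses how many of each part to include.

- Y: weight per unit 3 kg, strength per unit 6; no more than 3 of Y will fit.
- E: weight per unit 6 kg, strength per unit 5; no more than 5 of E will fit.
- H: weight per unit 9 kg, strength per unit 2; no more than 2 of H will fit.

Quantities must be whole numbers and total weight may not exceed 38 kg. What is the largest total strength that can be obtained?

38

2×Y and 5×E: weight 36 ≤ 38, strength 2·6 + 5·5 = 37.
3×Y and 4×E: weight 33 ≤ 38, strength 3·6 + 4·5 = 38.
Best is 38.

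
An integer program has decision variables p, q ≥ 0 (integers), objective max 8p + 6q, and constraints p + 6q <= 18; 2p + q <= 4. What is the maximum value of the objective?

20

(p,q)=(1,2): 1·1+6·2=13≤18, 2·1+1·2=4≤4, objective 20.
(p,q)=(0,3): 1·0+6·3=18≤18, 2·0+1·3=3≤4, objective 18.
The best lattice point is (1,2), giving 20.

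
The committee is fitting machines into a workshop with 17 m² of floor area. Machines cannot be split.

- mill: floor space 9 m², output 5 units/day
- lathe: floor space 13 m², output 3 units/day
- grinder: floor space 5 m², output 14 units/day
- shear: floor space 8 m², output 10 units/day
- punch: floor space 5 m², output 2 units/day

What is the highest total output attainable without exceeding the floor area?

24

Allowing fractional choices, the relaxed optimum would be about 26.2, but machines are indivisible.
mill + grinder: floor space 9 + 5 = 14 ≤ 17, output 5 + 14 = 19.
grinder + shear: floor space 5 + 8 = 13 ≤ 17, output 14 + 10 = 24.
Best is grinder and shear with total output 24.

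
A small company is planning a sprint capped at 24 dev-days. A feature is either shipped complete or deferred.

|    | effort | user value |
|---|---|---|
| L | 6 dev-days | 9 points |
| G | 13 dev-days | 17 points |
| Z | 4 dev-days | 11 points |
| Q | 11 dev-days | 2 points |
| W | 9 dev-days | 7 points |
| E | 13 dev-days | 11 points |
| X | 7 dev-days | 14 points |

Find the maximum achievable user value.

42

L + G + Z: effort 6 + 13 + 4 = 23 ≤ 24, user value 9 + 17 + 11 = 37.
Z + E + X: effort 4 + 13 + 7 = 24 ≤ 24, user value 11 + 11 + 14 = 36.
G + Z + X: effort 13 + 4 + 7 = 24 ≤ 24, user value 17 + 11 + 14 = 42.
Best is G, Z, and X with total user value 42.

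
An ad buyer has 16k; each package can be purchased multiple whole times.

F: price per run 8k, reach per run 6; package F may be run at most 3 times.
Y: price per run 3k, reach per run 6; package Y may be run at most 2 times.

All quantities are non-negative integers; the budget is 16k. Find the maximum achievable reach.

18

This is a bounded integer knapsack.
Y has the best ratio (6/3); taking only Y gives at most 2×6 = 12 (stopped by the supply cap of 2).
Mixing does better — 1×F and 2×Y: price 14 ≤ 16, reach 1·6 + 2·6 = 18.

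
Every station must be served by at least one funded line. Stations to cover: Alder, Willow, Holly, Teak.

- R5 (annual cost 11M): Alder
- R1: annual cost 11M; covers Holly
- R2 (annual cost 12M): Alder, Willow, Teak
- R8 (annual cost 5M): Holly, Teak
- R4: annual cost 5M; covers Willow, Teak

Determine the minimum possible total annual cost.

17

Choose R2 and R8: together they cover Alder, Willow, Holly, Teak — every station.
Total annual cost: 12 + 5 = 17.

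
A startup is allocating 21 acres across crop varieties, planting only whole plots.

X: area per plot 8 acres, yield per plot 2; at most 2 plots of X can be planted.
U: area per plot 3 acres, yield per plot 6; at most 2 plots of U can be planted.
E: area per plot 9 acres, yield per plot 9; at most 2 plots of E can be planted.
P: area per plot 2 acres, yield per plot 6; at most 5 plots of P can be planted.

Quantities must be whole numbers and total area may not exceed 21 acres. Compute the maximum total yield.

42

This is a bounded integer knapsack.
Take 2×U and 5×P: area 16 ≤ 21, yield 2·6 + 5·6 = 42.
P has the best ratio (6/2) and is taken to its limit of 5; remaining capacity is filled optimally with the others.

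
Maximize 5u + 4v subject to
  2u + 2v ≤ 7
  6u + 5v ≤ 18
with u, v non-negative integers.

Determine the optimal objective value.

15

(u,v)=(3,0): 2·3+2·0=6≤7, 6·3+5·0=18≤18, objective 15.
(u,v)=(2,1): 2·2+2·1=6≤7, 6·2+5·1=17≤18, objective 14.
The best lattice point is (3,0), giving 15.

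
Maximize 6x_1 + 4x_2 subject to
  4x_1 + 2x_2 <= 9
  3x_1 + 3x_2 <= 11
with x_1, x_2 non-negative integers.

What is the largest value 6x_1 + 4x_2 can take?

14

(x_1,x_2)=(1,2): 4·1+2·2=8≤9, 3·1+3·2=9≤11, objective 14.
(x_1,x_2)=(0,3): 4·0+2·3=6≤9, 3·0+3·3=9≤11, objective 12.
(x_1,x_2)=(1,1): 4·1+2·1=6≤9, 3·1+3·1=6≤11, objective 10.
Maximum is 14 at (x_1,x_2)=(1,2).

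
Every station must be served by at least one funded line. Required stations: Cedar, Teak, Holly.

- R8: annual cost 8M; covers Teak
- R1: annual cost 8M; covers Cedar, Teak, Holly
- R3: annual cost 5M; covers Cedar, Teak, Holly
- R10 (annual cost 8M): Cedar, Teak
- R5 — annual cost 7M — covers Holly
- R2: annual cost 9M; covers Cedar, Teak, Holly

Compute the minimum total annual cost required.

5

R3 alone covers Cedar, Teak, Holly — every station.
Total annual cost: 5.
No cover costs less than 5.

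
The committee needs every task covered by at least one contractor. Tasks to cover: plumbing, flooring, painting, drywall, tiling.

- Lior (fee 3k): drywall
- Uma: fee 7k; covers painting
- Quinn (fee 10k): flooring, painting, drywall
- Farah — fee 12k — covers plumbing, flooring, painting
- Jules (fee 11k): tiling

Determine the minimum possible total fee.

Choose Lior, Farah, and Jules: together they cover plumbing, flooring, painting, drywall, tiling — every task.
Total fee: 3 + 12 + 11 = 26.
No cover costs less than 26.

26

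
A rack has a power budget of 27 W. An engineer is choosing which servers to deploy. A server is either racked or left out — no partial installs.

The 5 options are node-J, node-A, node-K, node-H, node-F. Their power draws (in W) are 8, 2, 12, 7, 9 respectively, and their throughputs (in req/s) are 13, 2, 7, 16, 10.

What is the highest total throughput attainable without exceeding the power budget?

Treat it as a binary knapsack problem.
Allowing fractional choices, the relaxed optimum would be about 41.6, but servers are indivisible.
node-J + node-H + node-F: power draw 8 + 7 + 9 = 24 ≤ 27, throughput 13 + 16 + 10 = 39.
node-J + node-A + node-H + node-F: power draw 8 + 2 + 7 + 9 = 26 ≤ 27, throughput 13 + 2 + 16 + 10 = 41.
Best is node-J, node-A, node-H, and node-F with total throughput 41.

41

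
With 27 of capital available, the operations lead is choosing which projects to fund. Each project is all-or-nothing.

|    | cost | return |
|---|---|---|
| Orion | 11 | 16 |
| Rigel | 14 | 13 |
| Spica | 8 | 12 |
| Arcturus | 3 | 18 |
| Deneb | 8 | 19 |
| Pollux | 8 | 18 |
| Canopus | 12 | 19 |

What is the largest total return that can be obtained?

67

This is an integer program with binary decision variables.
Allowing fractional choices, the relaxed optimum would be about 67.7, but projects are indivisible.
Arcturus + Deneb + Canopus: cost 3 + 8 + 12 = 23 ≤ 27, return 18 + 19 + 19 = 56.
Arcturus + Deneb + Pollux: cost 3 + 8 + 8 = 19 ≤ 27, return 18 + 19 + 18 = 55.
Spica + Arcturus + Deneb + Pollux: cost 8 + 3 + 8 + 8 = 27 ≤ 27, return 12 + 18 + 19 + 18 = 67.
Best is Spica, Arcturus, Deneb, and Pollux with total return 67.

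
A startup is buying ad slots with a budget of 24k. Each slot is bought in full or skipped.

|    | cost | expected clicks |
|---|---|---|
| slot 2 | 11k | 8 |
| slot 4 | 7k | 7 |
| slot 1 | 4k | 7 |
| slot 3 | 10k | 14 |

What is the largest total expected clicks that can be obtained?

This is an integer program with binary decision variables.
Allowing fractional choices, the relaxed optimum would be about 30.2, but ad slots are indivisible.
slot 4 + slot 1 + slot 3: cost 7 + 4 + 10 = 21 ≤ 24, expected clicks 7 + 7 + 14 = 28.
slot 2 + slot 3: cost 11 + 10 = 21 ≤ 24, expected clicks 8 + 14 = 22.
Best is slot 4, slot 1, and slot 3 with total expected clicks 28.

28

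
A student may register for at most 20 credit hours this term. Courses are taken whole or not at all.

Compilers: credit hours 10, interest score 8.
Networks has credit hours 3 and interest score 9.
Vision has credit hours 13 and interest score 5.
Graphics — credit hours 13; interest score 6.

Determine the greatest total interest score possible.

Allowing fractional choices, the relaxed optimum would be about 20.2, but courses are indivisible.
Networks + Graphics: credit hours 3 + 13 = 16 ≤ 20, interest score 9 + 6 = 15.
Compilers + Networks: credit hours 10 + 3 = 13 ≤ 20, interest score 8 + 9 = 17.
Best is Compilers and Networks with total interest score 17.

17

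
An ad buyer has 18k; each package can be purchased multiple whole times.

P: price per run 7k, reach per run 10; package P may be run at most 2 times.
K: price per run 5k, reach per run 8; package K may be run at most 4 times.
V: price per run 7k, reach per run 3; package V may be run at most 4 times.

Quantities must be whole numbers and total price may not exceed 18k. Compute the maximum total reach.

26

1×P and 2×K: price 17 ≤ 18, reach 1·10 + 2·8 = 26.
3×K: price 15 ≤ 18, reach 3·8 = 24.
Best is 26.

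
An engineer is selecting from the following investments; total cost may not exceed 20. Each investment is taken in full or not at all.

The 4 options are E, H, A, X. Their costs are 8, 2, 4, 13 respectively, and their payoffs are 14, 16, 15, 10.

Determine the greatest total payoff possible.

45

This is an integer program with binary decision variables.
Allowing fractional choices, the relaxed optimum would be about 49.6, but investments are indivisible.
H + A: cost 2 + 4 = 6 ≤ 20, payoff 16 + 15 = 31.
E + H + A: cost 8 + 2 + 4 = 14 ≤ 20, payoff 14 + 16 + 15 = 45.
H + A + X: cost 2 + 4 + 13 = 19 ≤ 20, payoff 16 + 15 + 10 = 41.
Best is E, H, and A with total payoff 45.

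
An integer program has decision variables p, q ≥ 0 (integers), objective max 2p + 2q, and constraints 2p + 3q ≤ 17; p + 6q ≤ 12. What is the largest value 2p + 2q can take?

16

The continuous relaxation peaks at (8.5, 0) with value 17.00; rounding to a feasible lattice point costs some objective.
(p,q)=(8,0): 2·8+3·0=16≤17, 1·8+6·0=8≤12, objective 16.
(p,q)=(7,0): 2·7+3·0=14≤17, 1·7+6·0=7≤12, objective 14.
Maximum is 16 at (p,q)=(8,0).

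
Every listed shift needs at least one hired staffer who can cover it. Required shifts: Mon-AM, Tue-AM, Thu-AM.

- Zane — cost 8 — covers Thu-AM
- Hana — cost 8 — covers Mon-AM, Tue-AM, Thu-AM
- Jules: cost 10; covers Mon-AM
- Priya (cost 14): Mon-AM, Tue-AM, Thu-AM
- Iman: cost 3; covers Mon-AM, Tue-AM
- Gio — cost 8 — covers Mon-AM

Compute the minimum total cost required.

8

The greedy cost-per-new-shift heuristic would pick Iman and Zane for 11, but a cheaper cover exists.
Hana alone covers Mon-AM, Tue-AM, Thu-AM — every shift.
Total cost: 8.
No cover costs less than 8.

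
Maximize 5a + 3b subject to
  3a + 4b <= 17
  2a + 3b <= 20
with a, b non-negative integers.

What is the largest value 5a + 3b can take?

25

The continuous relaxation peaks at (5.67, 0) with value 28.33; rounding to a feasible lattice point costs some objective.
(a,b)=(5,0): 3·5+4·0=15≤17, 2·5+3·0=10≤20, objective 25.
(a,b)=(4,1): 3·4+4·1=16≤17, 2·4+3·1=11≤20, objective 23.
(a,b)=(4,0): 3·4+4·0=12≤17, 2·4+3·0=8≤20, objective 20.
Maximum is 25 at (a,b)=(5,0).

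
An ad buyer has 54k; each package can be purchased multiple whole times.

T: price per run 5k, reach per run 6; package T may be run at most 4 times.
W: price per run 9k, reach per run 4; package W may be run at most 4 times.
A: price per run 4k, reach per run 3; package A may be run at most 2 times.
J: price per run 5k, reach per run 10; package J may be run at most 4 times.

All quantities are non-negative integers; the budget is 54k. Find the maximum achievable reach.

71

Take 4×T, 1×W, 1×A, and 4×J: price 53 ≤ 54, reach 4·6 + 1·4 + 1·3 + 4·10 = 71.
J has the best ratio (10/5) and is taken to its limit of 4; remaining capacity is filled optimally with the others.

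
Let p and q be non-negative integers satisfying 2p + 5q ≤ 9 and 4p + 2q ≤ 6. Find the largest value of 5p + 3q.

The continuous relaxation peaks at (0.75, 1.5) with value 8.25; rounding to a feasible lattice point costs some objective.
(p,q)=(1,1): 2·1+5·1=7≤9, 4·1+2·1=6≤6, objective 8.
(p,q)=(1,0): 2·1+5·0=2≤9, 4·1+2·0=4≤6, objective 5.
Maximum is 8 at (p,q)=(1,1).

8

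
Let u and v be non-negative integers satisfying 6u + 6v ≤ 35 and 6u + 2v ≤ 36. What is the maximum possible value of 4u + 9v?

45

(u,v)=(0,5): 6·0+6·5=30≤35, 6·0+2·5=10≤36, objective 45.
(u,v)=(1,4): 6·1+6·4=30≤35, 6·1+2·4=14≤36, objective 40.
(u,v)=(0,4): 6·0+6·4=24≤35, 6·0+2·4=8≤36, objective 36.
Maximum is 45 at (u,v)=(0,5).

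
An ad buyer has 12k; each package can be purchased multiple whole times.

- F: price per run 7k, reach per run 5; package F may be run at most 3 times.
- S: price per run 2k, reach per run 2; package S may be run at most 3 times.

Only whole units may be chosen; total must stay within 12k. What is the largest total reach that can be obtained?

S has the best ratio (2/2); taking only S gives at most 3×2 = 6 (stopped by the supply cap of 3).
Mixing does better — 1×F and 2×S: price 11 ≤ 12, reach 1·5 + 2·2 = 9.

9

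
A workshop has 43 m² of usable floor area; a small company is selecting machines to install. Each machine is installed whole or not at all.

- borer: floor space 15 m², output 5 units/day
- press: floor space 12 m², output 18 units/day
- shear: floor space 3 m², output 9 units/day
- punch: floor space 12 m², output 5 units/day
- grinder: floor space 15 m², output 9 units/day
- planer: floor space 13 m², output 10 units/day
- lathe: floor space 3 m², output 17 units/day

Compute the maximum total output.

Take press, shear, punch, planer, and lathe: floor space 12 + 3 + 12 + 13 + 3 = 43 ≤ 43, output 18 + 9 + 5 + 10 + 17 = 59.
No other feasible combination does better.

59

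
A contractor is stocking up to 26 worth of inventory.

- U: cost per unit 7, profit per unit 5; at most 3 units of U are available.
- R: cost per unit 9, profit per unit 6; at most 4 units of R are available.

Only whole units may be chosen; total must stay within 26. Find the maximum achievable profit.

17

This is a bounded integer knapsack.
2×U and 1×R: cost 23 ≤ 26, profit 2·5 + 1·6 = 16.
1×U and 2×R: cost 25 ≤ 26, profit 1·5 + 2·6 = 17.
Best is 17.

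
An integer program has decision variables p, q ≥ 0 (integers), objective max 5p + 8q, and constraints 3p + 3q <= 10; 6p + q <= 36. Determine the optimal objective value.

24

Relaxing integrality, the LP optimum is 26.67 at (p,q) = (0, 3.33), which is not an integer point.
(p,q)=(0,3) is feasible, giving 24.
(p,q)=(1,2) is feasible, giving 21.
No feasible integer point exceeds 24.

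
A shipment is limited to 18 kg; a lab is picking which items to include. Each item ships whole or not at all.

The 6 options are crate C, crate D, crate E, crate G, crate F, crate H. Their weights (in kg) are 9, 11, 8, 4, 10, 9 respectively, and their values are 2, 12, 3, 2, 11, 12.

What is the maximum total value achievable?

Take crate E and crate H: weight 8 + 9 = 17 ≤ 18, value 3 + 12 = 15.
No other feasible combination does better.

15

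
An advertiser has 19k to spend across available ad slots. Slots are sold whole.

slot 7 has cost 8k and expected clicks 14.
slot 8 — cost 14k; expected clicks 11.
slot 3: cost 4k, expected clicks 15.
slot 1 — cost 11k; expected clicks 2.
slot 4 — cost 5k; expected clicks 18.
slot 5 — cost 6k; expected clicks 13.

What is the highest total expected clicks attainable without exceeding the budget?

47

slot 3 + slot 4 + slot 5: cost 4 + 5 + 6 = 15 ≤ 19, expected clicks 15 + 18 + 13 = 46.
slot 7 + slot 3 + slot 4: cost 8 + 4 + 5 = 17 ≤ 19, expected clicks 14 + 15 + 18 = 47.
slot 7 + slot 4 + slot 5: cost 8 + 5 + 6 = 19 ≤ 19, expected clicks 14 + 18 + 13 = 45.
Best is slot 7, slot 3, and slot 4 with total expected clicks 47.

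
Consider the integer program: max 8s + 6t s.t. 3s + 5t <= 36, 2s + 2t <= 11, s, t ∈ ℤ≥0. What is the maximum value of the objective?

40

Relaxing integrality, the LP optimum is 44.00 at (s,t) = (5.5, 0), which is not an integer point.
(s,t)=(5,0): 3·5+5·0=15≤36, 2·5+2·0=10≤11, objective 40.
(s,t)=(4,1): 3·4+5·1=17≤36, 2·4+2·1=10≤11, objective 38.
The best lattice point is (5,0), giving 40.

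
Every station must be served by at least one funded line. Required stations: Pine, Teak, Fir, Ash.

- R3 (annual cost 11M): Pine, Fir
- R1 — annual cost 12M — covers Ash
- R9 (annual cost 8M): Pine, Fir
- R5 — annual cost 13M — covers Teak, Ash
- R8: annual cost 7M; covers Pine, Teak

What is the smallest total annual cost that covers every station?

21

The greedy cost-per-new-station heuristic would pick R8, R9, and R1 for 27, but a cheaper cover exists.
Choose R9 and R5: together they cover Pine, Teak, Fir, Ash — every station.
Total annual cost: 8 + 13 = 21.
No cover costs less than 21.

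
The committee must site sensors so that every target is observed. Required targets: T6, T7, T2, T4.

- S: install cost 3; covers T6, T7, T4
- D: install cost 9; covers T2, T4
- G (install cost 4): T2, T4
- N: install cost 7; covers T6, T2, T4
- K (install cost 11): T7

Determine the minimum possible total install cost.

7

This is a weighted set-cover instance.
Choose S and G: together they cover T6, T7, T2, T4 — every target.
Total install cost: 3 + 4 = 7.
No cover costs less than 7.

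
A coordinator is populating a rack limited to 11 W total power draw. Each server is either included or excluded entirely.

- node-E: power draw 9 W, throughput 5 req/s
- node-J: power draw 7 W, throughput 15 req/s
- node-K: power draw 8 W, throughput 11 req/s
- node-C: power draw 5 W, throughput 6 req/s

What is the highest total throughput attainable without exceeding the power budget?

Treat it as a binary knapsack problem.
Allowing fractional choices, the relaxed optimum would be about 20.5, but servers are indivisible.
node-J: power draw 7 ≤ 11, throughput 15.
node-K: power draw 8 ≤ 11, throughput 11.
node-C: power draw 5 ≤ 11, throughput 6.
Best is node-J with total throughput 15.

15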